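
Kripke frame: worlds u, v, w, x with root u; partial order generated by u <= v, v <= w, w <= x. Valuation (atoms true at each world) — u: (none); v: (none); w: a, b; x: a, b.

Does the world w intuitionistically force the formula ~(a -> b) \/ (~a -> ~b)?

Yes

w ||- ~(a -> b) \/ (~a -> ~b) via the disjunct ~a -> ~b.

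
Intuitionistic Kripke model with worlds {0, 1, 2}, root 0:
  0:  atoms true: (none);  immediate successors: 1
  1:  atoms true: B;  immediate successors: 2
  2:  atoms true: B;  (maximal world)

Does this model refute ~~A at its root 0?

0 ||-/- ~~A since 0 is accessible from 0 and 0 ||- ~A.
0 ||- ~A: no world accessible from 0 forces A.
So the root 0 does not force ~~A; the model is a countermodel.

Yes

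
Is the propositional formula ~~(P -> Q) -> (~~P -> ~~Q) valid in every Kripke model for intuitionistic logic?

This is the distribution of double negation over implication, which is intuitionistically derivable.
Assume ~~(P -> Q) and ~~P; suppose ~Q. Then P -> Q would give ~P (by contraposition), contradicting ~~P; so ~(P -> Q), contradicting ~~(P -> Q). Hence ~~Q.

Yes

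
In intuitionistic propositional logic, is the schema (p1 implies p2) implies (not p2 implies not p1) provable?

This is the forward direction of contraposition, which is intuitionistically derivable.
Assume p1 implies p2 and not p2. If p1 held then p2 would follow, contradicting not p2; so not p1.

Yes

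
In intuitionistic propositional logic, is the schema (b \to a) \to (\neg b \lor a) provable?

This is the material-implication-as-disjunction principle, which is not intuitionistically valid.
A Kripke countermodel: worlds w0, w1; order generated by w0 \le w1; atoms true at each world — w0:{}; w1:{a,b}.
w0 \nVdash (b \to a) \to (\neg b \lor a): already at w0 itself, w0 \Vdash b \to a but w0 \nVdash \neg b \lor a.
w0 \nVdash \neg b \lor a: neither disjunct is forced at w0.
w0 \nVdash \neg b since w1 is accessible from w0 and w1 \Vdash b.
So the root w0 does not force the formula.

No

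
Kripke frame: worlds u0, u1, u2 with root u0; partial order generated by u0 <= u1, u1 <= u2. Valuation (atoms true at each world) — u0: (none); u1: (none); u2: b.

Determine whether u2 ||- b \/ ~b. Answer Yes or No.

Yes

u2 ||- b \/ ~b via the disjunct b.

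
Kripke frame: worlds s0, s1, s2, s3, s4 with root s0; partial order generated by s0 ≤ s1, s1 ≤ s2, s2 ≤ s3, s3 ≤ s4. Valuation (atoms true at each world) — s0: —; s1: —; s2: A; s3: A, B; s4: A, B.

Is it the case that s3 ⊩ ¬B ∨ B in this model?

s3 ⊩ ¬B ∨ B via the disjunct B.

Yes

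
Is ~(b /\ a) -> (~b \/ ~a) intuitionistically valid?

No

This is the constructively invalid direction of De Morgan's law for conjunction, which is not intuitionistically valid.
A Kripke countermodel: worlds w0, w1, w2; order generated by w0 <= w1, w0 <= w2; atoms true at each world — w0:{}; w1:{b}; w2:{a}.
w0 ||-/- ~(b /\ a) -> (~b \/ ~a): already at w0 itself, w0 ||- ~(b /\ a) but w0 ||-/- ~b \/ ~a.
w0 ||-/- ~b \/ ~a: neither disjunct is forced at w0.
w0 ||-/- ~b since w1 is accessible from w0 and w1 ||- b.
So the root w0 does not force the formula.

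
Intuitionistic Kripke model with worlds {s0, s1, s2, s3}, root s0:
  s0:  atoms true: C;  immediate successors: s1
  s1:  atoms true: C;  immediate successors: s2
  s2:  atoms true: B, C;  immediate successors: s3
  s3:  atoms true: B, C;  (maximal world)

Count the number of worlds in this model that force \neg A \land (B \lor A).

2

s0: does not force it — s0 \nVdash \neg A \land (B \lor A) since s0 fails B \lor A.
s1: does not force it — s1 \nVdash \neg A \land (B \lor A) since s1 fails B \lor A.
s2: forces it.
s3: forces it.
Worlds forcing the formula: {s2, s3}.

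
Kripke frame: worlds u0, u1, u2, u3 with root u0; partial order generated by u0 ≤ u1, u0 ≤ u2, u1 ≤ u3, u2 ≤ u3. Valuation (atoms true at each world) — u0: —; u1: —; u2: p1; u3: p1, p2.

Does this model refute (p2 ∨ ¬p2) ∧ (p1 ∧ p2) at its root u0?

Yes

u0 ⊮ (p2 ∨ ¬p2) ∧ (p1 ∧ p2) since u0 fails p2 ∨ ¬p2.
So the root u0 does not force (p2 ∨ ¬p2) ∧ (p1 ∧ p2); the model is a countermodel.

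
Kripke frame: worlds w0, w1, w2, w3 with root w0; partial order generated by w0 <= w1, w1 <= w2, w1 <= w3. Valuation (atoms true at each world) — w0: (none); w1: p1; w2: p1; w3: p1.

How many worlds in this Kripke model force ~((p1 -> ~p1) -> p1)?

0

w0: does not force it — w0 ||-/- ~((p1 -> ~p1) -> p1) since w0 is accessible from w0 and w0 ||- (p1 -> ~p1) -> p1.
w1: does not force it.
w2: does not force it.
w3: does not force it.
Worlds forcing the formula: { }.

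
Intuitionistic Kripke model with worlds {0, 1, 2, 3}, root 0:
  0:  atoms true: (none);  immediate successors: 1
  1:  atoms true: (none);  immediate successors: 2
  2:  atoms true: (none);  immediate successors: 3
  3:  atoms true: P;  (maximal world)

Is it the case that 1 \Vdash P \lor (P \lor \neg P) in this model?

No

1 \nVdash P \lor (P \lor \neg P): neither disjunct is forced at 1.
1 lacks atom P, so 1 \nVdash P.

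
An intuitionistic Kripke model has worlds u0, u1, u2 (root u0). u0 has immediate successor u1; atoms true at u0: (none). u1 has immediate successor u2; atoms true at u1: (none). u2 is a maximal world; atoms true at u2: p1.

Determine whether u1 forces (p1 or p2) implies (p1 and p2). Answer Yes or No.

u1 does not force (p1 or p2) implies (p1 and p2): at the accessible world u2, u2 forces p1 or p2 but u2 does not force p1 and p2.
u2 does not force p1 and p2 since u2 fails p2.

No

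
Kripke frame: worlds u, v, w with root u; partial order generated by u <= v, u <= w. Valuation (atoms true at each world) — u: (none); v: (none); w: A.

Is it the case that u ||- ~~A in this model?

u ||-/- ~~A since v is accessible from u and v ||- ~A.
v ||- ~A: no world accessible from v forces A.

No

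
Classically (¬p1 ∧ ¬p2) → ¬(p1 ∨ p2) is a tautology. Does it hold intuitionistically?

Yes

This is a constructively valid De Morgan direction (conjunction of negations to negated disjunction), which is intuitionistically derivable.
If both ¬p1 and ¬p2 hold at a world, no accessible world forces p1 or forces p2, so none forces p1 ∨ p2.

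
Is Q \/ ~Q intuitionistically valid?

This is the law of excluded middle, which is not intuitionistically valid.
A Kripke countermodel: worlds u, v; order generated by u <= v; atoms true at each world — u:{}; v:{Q}.
u ||-/- Q \/ ~Q: neither disjunct is forced at u.
u lacks atom Q, so u ||-/- Q.
So the root u does not force the formula.

No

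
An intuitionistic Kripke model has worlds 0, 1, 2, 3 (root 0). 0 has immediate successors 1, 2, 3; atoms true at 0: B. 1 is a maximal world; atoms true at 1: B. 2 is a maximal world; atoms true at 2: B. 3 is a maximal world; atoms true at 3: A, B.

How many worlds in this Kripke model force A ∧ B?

0: does not force it — 0 ⊮ A ∧ B since 0 fails A.
1: does not force it — 1 ⊮ A ∧ B since 1 fails A.
2: does not force it — 2 ⊮ A ∧ B since 2 fails A.
3: forces it.
Worlds forcing the formula: {3}.

1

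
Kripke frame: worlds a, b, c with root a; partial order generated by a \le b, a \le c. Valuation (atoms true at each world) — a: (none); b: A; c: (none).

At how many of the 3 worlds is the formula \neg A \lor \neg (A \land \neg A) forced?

a: forces it.
b: forces it.
c: forces it.
Worlds forcing the formula: {a, b, c}.

3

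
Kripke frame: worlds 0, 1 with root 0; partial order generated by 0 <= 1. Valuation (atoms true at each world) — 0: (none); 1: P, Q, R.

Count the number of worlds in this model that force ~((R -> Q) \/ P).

0

0: does not force it — 0 ||-/- ~((R -> Q) \/ P) since 0 is accessible from 0 and 0 ||- (R -> Q) \/ P.
1: does not force it — 1 ||-/- ~((R -> Q) \/ P) since 1 is accessible from 1 and 1 ||- (R -> Q) \/ P.
Worlds forcing the formula: { }.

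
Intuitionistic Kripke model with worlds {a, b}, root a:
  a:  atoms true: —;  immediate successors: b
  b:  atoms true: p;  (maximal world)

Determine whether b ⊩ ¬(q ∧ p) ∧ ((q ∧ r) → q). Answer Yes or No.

Yes

b ⊩ ¬(q ∧ p) ∧ ((q ∧ r) → q) since b forces both conjuncts.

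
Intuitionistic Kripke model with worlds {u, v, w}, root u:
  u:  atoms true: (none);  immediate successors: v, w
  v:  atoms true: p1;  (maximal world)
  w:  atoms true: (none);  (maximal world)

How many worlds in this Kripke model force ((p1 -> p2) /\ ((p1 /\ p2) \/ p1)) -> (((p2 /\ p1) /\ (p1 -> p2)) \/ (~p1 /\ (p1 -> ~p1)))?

u: forces it.
v: forces it.
w: forces it.
Worlds forcing the formula: {u, v, w}.

3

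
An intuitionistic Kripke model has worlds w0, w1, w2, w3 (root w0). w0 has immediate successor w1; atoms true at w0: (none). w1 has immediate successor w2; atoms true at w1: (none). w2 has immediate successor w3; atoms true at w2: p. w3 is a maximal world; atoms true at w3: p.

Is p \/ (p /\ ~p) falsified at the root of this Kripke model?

Yes

w0 ||-/- p \/ (p /\ ~p): neither disjunct is forced at w0.
w0 lacks atom p, so w0 ||-/- p.
So the root w0 does not force p \/ (p /\ ~p); the model is a countermodel.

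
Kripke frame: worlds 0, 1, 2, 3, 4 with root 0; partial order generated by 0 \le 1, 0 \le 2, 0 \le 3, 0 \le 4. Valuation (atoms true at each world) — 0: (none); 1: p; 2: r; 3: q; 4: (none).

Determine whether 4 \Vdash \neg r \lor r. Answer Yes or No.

4 \Vdash \neg r \lor r via the disjunct \neg r.

Yes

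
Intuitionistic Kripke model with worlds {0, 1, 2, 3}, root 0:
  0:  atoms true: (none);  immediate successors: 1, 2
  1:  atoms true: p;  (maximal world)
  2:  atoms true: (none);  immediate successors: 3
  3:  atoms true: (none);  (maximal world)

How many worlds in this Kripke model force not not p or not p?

3

0: does not force it — 0 does not force not not p or not p: neither disjunct is forced at 0.
1: forces it.
2: forces it.
3: forces it.
Worlds forcing the formula: {1, 2, 3}.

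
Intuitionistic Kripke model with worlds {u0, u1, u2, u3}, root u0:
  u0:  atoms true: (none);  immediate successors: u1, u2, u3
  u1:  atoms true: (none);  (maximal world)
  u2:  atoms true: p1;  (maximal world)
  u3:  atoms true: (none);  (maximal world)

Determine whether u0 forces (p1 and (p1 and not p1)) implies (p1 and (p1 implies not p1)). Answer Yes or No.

u0 forces (p1 and (p1 and not p1)) implies (p1 and (p1 implies not p1)) vacuously: no world accessible from u0 forces the antecedent p1 and (p1 and not p1).

Yes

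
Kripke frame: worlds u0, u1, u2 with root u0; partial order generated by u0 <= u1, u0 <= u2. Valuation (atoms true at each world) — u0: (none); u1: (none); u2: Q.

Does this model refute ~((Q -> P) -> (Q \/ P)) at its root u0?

Yes

u0 ||-/- ~((Q -> P) -> (Q \/ P)) since u2 is accessible from u0 and u2 ||- (Q -> P) -> (Q \/ P).
u2 ||- (Q -> P) -> (Q \/ P) vacuously: no world accessible from u2 forces the antecedent Q -> P.
So the root u0 does not force ~((Q -> P) -> (Q \/ P)); the model is a countermodel.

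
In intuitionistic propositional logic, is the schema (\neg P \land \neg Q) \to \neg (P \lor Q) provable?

Yes

This is a constructively valid De Morgan direction (conjunction of negations to negated disjunction), which is intuitionistically derivable.
If both \neg P and \neg Q hold at a world, no accessible world forces P or forces Q, so none forces P \lor Q.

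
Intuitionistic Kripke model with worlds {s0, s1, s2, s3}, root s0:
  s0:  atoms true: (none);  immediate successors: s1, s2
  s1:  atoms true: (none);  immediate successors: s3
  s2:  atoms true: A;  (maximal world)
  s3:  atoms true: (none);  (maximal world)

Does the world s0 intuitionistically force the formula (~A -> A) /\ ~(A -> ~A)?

s0 ||-/- (~A -> A) /\ ~(A -> ~A) since s0 fails ~A -> A.

No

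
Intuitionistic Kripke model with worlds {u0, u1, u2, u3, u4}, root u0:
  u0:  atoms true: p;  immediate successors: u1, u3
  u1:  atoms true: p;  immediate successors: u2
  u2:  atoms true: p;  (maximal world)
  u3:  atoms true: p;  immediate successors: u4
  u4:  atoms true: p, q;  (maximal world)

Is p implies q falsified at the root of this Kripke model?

u0 does not force p implies q: already at u0 itself, u0 forces p but u0 does not force q.
u0 lacks atom q, so u0 does not force q.
So the root u0 does not force p implies q; the model is a countermodel.

Yes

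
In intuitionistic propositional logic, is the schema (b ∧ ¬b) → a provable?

Yes

This is an instance of ex falso quodlibet, which is intuitionistically derivable.
No world can force both b and ¬b, so the antecedent b ∧ ¬b is never forced and the implication holds vacuously at every world.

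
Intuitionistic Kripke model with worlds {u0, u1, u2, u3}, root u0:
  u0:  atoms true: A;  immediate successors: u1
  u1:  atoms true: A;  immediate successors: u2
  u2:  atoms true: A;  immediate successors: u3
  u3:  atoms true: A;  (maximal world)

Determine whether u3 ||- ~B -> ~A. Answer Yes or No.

u3 ||-/- ~B -> ~A: already at u3 itself, u3 ||- ~B but u3 ||-/- ~A.
u3 ||-/- ~A since u3 is accessible from u3 and u3 ||- A.

No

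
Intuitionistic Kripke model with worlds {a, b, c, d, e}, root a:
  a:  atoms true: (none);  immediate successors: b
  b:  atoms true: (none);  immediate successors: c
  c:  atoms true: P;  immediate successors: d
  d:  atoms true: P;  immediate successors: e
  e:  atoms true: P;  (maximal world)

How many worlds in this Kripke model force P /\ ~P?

0

a: does not force it — a ||-/- P /\ ~P since a fails P.
b: does not force it.
c: does not force it.
d: does not force it.
e: does not force it.
Worlds forcing the formula: { }.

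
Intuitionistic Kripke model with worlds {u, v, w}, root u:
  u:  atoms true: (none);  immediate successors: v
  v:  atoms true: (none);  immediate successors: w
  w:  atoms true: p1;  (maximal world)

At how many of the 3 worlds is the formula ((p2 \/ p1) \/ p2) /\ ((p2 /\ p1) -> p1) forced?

1

u: does not force it — u ||-/- ((p2 \/ p1) \/ p2) /\ ((p2 /\ p1) -> p1) since u fails (p2 \/ p1) \/ p2.
v: does not force it — v ||-/- ((p2 \/ p1) \/ p2) /\ ((p2 /\ p1) -> p1) since v fails (p2 \/ p1) \/ p2.
w: forces it.
Worlds forcing the formula: {w}.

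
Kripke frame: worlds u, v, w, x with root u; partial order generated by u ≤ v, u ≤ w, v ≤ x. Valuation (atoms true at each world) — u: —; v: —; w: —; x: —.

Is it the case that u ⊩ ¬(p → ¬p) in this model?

u ⊮ ¬(p → ¬p) since u is accessible from u and u ⊩ p → ¬p.
u ⊩ p → ¬p vacuously: no world accessible from u forces the antecedent p.

No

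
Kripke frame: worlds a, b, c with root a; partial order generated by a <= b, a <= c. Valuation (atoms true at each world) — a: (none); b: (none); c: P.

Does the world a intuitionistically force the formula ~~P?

a ||-/- ~~P since b is accessible from a and b ||- ~P.
b ||- ~P: no world accessible from b forces P.

No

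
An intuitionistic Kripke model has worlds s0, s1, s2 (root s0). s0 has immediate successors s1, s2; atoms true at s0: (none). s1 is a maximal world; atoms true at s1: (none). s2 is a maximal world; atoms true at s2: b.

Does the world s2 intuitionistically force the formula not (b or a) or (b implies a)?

s2 does not force not (b or a) or (b implies a): neither disjunct is forced at s2.
s2 does not force not (b or a) since s2 is accessible from s2 and s2 forces b or a.
s2 forces b or a via the disjunct b.

No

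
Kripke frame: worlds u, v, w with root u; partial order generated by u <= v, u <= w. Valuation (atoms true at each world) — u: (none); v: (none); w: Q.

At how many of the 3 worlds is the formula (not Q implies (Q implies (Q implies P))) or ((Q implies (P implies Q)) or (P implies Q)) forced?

u: forces it.
v: forces it.
w: forces it.
Worlds forcing the formula: {u, v, w}.

3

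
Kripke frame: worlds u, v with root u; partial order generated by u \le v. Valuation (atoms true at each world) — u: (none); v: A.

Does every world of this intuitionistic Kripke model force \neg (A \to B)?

u \Vdash \neg (A \to B): no world accessible from u forces A \to B.
Since the root u forces \neg (A \to B) and forcing is persistent (monotone upward), every world forces it.

Yes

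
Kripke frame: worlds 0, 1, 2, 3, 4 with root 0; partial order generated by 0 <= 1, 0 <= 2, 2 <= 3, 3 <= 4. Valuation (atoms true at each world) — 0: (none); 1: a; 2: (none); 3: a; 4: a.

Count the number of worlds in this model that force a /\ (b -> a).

0: does not force it — 0 ||-/- a /\ (b -> a) since 0 fails a.
1: forces it.
2: does not force it.
3: forces it.
4: forces it.
Worlds forcing the formula: {1, 3, 4}.

3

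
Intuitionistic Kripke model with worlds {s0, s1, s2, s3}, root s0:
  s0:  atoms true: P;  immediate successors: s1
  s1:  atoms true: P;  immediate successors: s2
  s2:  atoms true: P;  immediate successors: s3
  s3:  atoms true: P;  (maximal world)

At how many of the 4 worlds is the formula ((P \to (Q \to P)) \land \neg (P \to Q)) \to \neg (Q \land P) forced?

4

s0: forces it.
s1: forces it.
s2: forces it.
s3: forces it.
Worlds forcing the formula: {s0, s1, s2, s3}.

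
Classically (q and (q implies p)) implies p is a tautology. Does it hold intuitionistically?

This is modus ponens in implicational form, which is intuitionistically derivable.
If a world forces q and q implies p, then applying the implication at that world (which is accessible from itself) gives p.

Yes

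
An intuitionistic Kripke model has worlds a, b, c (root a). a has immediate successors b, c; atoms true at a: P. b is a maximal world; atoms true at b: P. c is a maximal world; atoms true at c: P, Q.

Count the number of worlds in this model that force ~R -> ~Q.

a: does not force it — a ||-/- ~R -> ~Q: already at a itself, a ||- ~R but a ||-/- ~Q.
b: forces it.
c: does not force it.
Worlds forcing the formula: {b}.

1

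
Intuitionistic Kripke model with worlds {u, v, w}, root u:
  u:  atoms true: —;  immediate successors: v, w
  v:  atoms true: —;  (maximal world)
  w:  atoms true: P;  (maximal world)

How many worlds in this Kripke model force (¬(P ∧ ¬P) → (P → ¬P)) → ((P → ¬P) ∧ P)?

u: does not force it — u ⊮ (¬(P ∧ ¬P) → (P → ¬P)) → ((P → ¬P) ∧ P): at the accessible world v, v ⊩ ¬(P ∧ ¬P) → (P → ¬P) but v ⊮ (P → ¬P) ∧ P.
v: does not force it.
w: forces it.
Worlds forcing the formula: {w}.

1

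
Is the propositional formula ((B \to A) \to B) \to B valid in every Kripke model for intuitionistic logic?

This is Peirce's law, which is not intuitionistically valid.
A Kripke countermodel: worlds u, v; order generated by u \le v; atoms true at each world — u:{}; v:{B}.
u \nVdash ((B \to A) \to B) \to B: already at u itself, u \Vdash (B \to A) \to B but u \nVdash B.
u lacks atom B, so u \nVdash B.
So the root u does not force the formula.

No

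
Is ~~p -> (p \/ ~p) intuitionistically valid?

No

This is a variant of double-negation elimination (deriving excluded middle from double negation), which is not intuitionistically valid.
A Kripke countermodel: worlds a, b; order generated by a <= b; atoms true at each world — a:{}; b:{p}.
a ||-/- ~~p -> (p \/ ~p): already at a itself, a ||- ~~p but a ||-/- p \/ ~p.
a ||-/- p \/ ~p: neither disjunct is forced at a.
a lacks atom p, so a ||-/- p.
So the root a does not force the formula.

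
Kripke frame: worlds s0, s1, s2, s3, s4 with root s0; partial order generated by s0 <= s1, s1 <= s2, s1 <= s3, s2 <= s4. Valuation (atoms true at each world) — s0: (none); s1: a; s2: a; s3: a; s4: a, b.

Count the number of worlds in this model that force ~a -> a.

s0: forces it.
s1: forces it.
s2: forces it.
s3: forces it.
s4: forces it.
Worlds forcing the formula: {s0, s1, s2, s3, s4}.

5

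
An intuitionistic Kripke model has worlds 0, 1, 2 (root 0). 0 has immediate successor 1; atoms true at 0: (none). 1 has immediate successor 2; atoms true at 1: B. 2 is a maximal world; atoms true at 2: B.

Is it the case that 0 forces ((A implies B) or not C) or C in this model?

0 forces ((A implies B) or not C) or C via the disjunct (A implies B) or not C.

Yes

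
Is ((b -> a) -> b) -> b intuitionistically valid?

This is Peirce's law, which is not intuitionistically valid.
A Kripke countermodel: worlds w0, w1; order generated by w0 <= w1; atoms true at each world — w0:{}; w1:{b}.
w0 ||-/- ((b -> a) -> b) -> b: already at w0 itself, w0 ||- (b -> a) -> b but w0 ||-/- b.
w0 lacks atom b, so w0 ||-/- b.
So the root w0 does not force the formula.

No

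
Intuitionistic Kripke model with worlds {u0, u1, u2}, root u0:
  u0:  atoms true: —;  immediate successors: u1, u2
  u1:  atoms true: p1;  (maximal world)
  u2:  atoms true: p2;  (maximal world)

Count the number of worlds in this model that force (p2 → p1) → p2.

u0: does not force it — u0 ⊮ (p2 → p1) → p2: at the accessible world u1, u1 ⊩ p2 → p1 but u1 ⊮ p2.
u1: does not force it — u1 ⊮ (p2 → p1) → p2: already at u1 itself, u1 ⊩ p2 → p1 but u1 ⊮ p2.
u2: forces it.
Worlds forcing the formula: {u2}.

1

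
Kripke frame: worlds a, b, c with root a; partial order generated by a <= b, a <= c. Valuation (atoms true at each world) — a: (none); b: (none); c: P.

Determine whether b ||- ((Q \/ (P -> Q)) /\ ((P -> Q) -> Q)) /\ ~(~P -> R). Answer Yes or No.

b ||-/- ((Q \/ (P -> Q)) /\ ((P -> Q) -> Q)) /\ ~(~P -> R) since b fails (Q \/ (P -> Q)) /\ ((P -> Q) -> Q).

No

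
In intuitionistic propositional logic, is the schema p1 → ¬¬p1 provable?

This is double-negation introduction, which is intuitionistically derivable.
If a world forces p1 then every accessible world forces p1 (persistence), so none forces ¬p1; hence ¬¬p1.

Yes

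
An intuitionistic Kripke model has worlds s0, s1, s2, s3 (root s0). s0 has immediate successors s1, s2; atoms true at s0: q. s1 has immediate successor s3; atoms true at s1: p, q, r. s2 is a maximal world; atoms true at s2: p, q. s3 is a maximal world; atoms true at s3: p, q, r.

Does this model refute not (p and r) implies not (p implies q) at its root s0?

s0 does not force not (p and r) implies not (p implies q): at the accessible world s2, s2 forces not (p and r) but s2 does not force not (p implies q).
s2 does not force not (p implies q) since s2 is accessible from s2 and s2 forces p implies q.
s2 forces p implies q: every world accessible from s2 that forces p (namely s2) also forces q.
So the root s0 does not force not (p and r) implies not (p implies q); the model is a countermodel.

Yes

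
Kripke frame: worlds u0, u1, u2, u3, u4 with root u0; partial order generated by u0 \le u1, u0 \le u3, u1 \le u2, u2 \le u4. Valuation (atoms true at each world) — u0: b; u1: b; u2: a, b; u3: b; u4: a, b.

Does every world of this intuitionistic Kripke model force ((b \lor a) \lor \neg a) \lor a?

u0 \Vdash ((b \lor a) \lor \neg a) \lor a via the disjunct (b \lor a) \lor \neg a.
Since the root u0 forces ((b \lor a) \lor \neg a) \lor a and forcing is persistent (monotone upward), every world forces it.

Yes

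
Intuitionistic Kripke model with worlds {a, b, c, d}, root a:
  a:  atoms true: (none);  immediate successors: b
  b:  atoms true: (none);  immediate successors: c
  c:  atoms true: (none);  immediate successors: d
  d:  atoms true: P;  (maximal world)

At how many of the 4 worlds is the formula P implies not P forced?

0

a: does not force it — a does not force P implies not P: at the accessible world d, d forces P but d does not force not P.
b: does not force it.
c: does not force it.
d: does not force it.
Worlds forcing the formula: { }.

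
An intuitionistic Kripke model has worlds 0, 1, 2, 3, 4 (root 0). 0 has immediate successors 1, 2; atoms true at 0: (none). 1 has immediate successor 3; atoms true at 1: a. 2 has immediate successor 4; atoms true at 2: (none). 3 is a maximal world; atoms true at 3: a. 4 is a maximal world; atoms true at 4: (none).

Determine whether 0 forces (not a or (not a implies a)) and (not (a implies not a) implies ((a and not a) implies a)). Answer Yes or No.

0 does not force (not a or (not a implies a)) and (not (a implies not a) implies ((a and not a) implies a)) since 0 fails not a or (not a implies a).

No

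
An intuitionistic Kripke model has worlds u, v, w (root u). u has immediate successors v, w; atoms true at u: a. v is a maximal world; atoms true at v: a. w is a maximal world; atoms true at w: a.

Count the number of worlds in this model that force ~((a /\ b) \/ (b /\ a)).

u: forces it.
v: forces it.
w: forces it.
Worlds forcing the formula: {u, v, w}.

3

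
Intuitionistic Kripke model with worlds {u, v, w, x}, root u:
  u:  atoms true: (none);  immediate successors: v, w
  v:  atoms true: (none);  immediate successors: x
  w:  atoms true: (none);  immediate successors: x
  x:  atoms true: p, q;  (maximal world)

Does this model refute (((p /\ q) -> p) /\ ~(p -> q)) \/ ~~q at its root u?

No

u ||- (((p /\ q) -> p) /\ ~(p -> q)) \/ ~~q via the disjunct ~~q.
So the root u forces (((p /\ q) -> p) /\ ~(p -> q)) \/ ~~q; the model is not a countermodel.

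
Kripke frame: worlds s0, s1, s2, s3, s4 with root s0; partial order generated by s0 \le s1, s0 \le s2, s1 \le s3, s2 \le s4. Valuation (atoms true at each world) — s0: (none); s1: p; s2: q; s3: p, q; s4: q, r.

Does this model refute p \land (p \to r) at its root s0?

Yes

s0 \nVdash p \land (p \to r) since s0 fails p.
So the root s0 does not force p \land (p \to r); the model is a countermodel.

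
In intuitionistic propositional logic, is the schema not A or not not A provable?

This is the weak law of excluded middle, which is not intuitionistically valid.
A Kripke countermodel: worlds 0, 1, 2; order generated by 0 <= 1, 0 <= 2; atoms true at each world — 0:{}; 1:{A}; 2:{}.
0 does not force not A or not not A: neither disjunct is forced at 0.
0 does not force not A since 1 is accessible from 0 and 1 forces A.
So the root 0 does not force the formula.

No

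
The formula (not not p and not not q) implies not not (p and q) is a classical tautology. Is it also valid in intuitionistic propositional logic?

Yes

This is the distribution of double negation over conjunction, which is intuitionistically derivable.
Assume not not p, not not q, and not (p and q). From p we'd get not q (since p and q is refuted), contradicting not not q; so not p, contradicting not not p.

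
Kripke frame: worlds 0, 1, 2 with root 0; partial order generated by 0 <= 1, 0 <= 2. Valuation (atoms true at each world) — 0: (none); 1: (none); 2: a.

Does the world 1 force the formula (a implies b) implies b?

No

1 does not force (a implies b) implies b: already at 1 itself, 1 forces a implies b but 1 does not force b.
1 lacks atom b, so 1 does not force b.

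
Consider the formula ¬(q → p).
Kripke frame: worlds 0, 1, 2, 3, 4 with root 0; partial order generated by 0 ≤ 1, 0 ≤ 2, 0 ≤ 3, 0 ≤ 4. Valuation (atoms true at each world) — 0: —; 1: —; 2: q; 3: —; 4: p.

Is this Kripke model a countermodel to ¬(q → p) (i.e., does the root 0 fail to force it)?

Yes

0 ⊮ ¬(q → p) since 1 is accessible from 0 and 1 ⊩ q → p.
1 ⊩ q → p vacuously: no world accessible from 1 forces the antecedent q.
So the root 0 does not force ¬(q → p); the model is a countermodel.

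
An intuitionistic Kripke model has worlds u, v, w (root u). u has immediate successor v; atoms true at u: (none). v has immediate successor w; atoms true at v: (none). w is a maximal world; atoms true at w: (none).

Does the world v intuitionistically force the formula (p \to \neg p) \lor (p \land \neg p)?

v \Vdash (p \to \neg p) \lor (p \land \neg p) via the disjunct p \to \neg p.

Yes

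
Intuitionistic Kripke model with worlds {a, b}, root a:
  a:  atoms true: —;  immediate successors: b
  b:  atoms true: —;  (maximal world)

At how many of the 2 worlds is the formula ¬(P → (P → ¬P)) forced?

a: does not force it — a ⊮ ¬(P → (P → ¬P)) since a is accessible from a and a ⊩ P → (P → ¬P).
b: does not force it — b ⊮ ¬(P → (P → ¬P)) since b is accessible from b and b ⊩ P → (P → ¬P).
Worlds forcing the formula: { }.

0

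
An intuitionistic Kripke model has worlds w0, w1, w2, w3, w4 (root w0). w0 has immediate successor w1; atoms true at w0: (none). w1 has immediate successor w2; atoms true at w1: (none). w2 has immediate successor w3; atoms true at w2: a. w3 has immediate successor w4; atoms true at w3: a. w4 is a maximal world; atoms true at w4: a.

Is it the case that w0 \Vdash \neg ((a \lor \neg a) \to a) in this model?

No

w0 \nVdash \neg ((a \lor \neg a) \to a) since w0 is accessible from w0 and w0 \Vdash (a \lor \neg a) \to a.
w0 \Vdash (a \lor \neg a) \to a: every world accessible from w0 that forces a \lor \neg a (namely w2, w3, w4) also forces a.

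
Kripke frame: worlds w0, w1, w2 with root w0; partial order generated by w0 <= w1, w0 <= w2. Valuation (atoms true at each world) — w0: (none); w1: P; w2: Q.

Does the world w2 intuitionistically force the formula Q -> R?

w2 ||-/- Q -> R: already at w2 itself, w2 ||- Q but w2 ||-/- R.
w2 lacks atom R, so w2 ||-/- R.

No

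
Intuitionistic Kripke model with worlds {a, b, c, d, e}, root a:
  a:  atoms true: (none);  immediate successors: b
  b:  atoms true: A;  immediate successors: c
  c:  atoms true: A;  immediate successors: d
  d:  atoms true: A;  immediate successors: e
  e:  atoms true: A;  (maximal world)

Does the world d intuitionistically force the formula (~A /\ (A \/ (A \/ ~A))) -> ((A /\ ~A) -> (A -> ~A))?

Yes

d ||- (~A /\ (A \/ (A \/ ~A))) -> ((A /\ ~A) -> (A -> ~A)) vacuously: no world accessible from d forces the antecedent ~A /\ (A \/ (A \/ ~A)).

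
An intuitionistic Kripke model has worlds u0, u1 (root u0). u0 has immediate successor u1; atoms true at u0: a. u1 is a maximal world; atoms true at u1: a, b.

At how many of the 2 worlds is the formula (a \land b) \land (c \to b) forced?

u0: does not force it — u0 \nVdash (a \land b) \land (c \to b) since u0 fails a \land b.
u1: forces it.
Worlds forcing the formula: {u1}.

1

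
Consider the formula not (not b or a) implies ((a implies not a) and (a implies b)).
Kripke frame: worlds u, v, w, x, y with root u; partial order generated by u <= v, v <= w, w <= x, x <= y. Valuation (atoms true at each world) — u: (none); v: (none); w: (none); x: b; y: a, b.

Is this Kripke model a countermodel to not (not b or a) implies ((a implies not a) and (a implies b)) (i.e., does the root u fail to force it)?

u forces not (not b or a) implies ((a implies not a) and (a implies b)) vacuously: no world accessible from u forces the antecedent not (not b or a).
So the root u forces not (not b or a) implies ((a implies not a) and (a implies b)); the model is not a countermodel.

No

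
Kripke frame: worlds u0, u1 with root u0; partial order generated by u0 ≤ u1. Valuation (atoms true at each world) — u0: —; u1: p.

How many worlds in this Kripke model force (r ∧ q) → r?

u0: forces it.
u1: forces it.
Worlds forcing the formula: {u0, u1}.

2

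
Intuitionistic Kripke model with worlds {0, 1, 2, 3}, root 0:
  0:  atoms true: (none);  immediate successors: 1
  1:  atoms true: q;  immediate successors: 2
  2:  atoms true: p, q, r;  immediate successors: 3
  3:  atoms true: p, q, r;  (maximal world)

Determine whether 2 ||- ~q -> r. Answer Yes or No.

2 ||- ~q -> r vacuously: no world accessible from 2 forces the antecedent ~q.

Yes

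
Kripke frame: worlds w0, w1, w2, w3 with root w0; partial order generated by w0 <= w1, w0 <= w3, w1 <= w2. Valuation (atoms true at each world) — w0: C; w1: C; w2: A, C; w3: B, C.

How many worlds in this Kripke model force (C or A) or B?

4

w0: forces it.
w1: forces it.
w2: forces it.
w3: forces it.
Worlds forcing the formula: {w0, w1, w2, w3}.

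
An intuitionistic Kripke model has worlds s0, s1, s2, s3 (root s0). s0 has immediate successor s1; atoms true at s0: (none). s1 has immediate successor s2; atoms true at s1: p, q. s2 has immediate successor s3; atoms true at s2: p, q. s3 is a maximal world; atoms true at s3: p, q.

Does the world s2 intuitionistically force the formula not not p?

Yes

s2 forces not not p: no world accessible from s2 forces not p.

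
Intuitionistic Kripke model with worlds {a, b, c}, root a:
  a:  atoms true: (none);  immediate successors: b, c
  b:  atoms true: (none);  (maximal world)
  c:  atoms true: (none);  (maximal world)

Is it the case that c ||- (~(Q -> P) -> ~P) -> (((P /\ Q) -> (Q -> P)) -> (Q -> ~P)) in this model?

Yes

c ||- (~(Q -> P) -> ~P) -> (((P /\ Q) -> (Q -> P)) -> (Q -> ~P)): every world accessible from c that forces ~(Q -> P) -> ~P (namely c) also forces ((P /\ Q) -> (Q -> P)) -> (Q -> ~P).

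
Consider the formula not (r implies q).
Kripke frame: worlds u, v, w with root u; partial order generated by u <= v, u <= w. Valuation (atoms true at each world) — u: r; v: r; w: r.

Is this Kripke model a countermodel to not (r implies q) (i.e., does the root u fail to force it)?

u forces not (r implies q): no world accessible from u forces r implies q.
So the root u forces not (r implies q); the model is not a countermodel.

No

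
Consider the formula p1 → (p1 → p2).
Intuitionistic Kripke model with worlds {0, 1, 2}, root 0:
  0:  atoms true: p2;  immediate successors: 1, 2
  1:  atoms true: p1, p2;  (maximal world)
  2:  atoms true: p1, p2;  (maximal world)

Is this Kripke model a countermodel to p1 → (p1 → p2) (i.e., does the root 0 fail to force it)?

No

0 ⊩ p1 → (p1 → p2): every world accessible from 0 that forces p1 (namely 1, 2) also forces p1 → p2.
So the root 0 forces p1 → (p1 → p2); the model is not a countermodel.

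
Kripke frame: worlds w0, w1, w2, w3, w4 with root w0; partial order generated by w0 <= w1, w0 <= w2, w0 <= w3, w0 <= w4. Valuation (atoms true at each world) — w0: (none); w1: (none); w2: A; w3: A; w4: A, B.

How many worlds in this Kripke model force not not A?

w0: does not force it — w0 does not force not not A since w1 is accessible from w0 and w1 forces not A.
w1: does not force it.
w2: forces it.
w3: forces it.
w4: forces it.
Worlds forcing the formula: {w2, w3, w4}.

3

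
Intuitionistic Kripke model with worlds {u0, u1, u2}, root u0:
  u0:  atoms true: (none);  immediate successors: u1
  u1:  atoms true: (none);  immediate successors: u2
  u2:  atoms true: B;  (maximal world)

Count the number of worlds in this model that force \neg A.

3

u0: forces it.
u1: forces it.
u2: forces it.
Worlds forcing the formula: {u0, u1, u2}.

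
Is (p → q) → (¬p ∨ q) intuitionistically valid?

No

This is the material-implication-as-disjunction principle, which is not intuitionistically valid.
A Kripke countermodel: worlds w0, w1; order generated by w0 ≤ w1; atoms true at each world — w0:{}; w1:{p,q}.
w0 ⊮ (p → q) → (¬p ∨ q): already at w0 itself, w0 ⊩ p → q but w0 ⊮ ¬p ∨ q.
w0 ⊮ ¬p ∨ q: neither disjunct is forced at w0.
w0 ⊮ ¬p since w1 is accessible from w0 and w1 ⊩ p.
So the root w0 does not force the formula.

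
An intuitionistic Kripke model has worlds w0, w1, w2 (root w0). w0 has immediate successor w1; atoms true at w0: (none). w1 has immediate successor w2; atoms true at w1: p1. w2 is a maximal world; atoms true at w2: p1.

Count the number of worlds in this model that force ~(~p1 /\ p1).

3

w0: forces it.
w1: forces it.
w2: forces it.
Worlds forcing the formula: {w0, w1, w2}.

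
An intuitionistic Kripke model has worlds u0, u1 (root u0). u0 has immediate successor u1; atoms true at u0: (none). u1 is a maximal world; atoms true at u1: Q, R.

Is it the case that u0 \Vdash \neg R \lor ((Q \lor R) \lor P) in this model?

No

u0 \nVdash \neg R \lor ((Q \lor R) \lor P): neither disjunct is forced at u0.
u0 \nVdash \neg R since u1 is accessible from u0 and u1 \Vdash R.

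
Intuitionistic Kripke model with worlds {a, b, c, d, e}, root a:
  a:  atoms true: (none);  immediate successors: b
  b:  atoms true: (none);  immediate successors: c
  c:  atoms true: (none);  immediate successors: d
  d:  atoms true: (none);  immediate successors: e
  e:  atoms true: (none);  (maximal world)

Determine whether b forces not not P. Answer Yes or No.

b does not force not not P since b is accessible from b and b forces not P.
b forces not P: no world accessible from b forces P.

No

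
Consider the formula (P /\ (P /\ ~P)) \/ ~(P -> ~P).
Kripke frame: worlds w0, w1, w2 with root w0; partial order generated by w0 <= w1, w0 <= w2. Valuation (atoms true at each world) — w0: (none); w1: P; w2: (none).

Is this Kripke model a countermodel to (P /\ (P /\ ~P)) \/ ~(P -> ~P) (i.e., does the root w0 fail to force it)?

w0 ||-/- (P /\ (P /\ ~P)) \/ ~(P -> ~P): neither disjunct is forced at w0.
w0 ||-/- P /\ (P /\ ~P) since w0 fails P.
So the root w0 does not force (P /\ (P /\ ~P)) \/ ~(P -> ~P); the model is a countermodel.

Yes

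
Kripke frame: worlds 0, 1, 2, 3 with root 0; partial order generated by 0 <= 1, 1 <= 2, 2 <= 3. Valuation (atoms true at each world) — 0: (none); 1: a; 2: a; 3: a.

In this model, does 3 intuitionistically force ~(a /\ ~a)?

3 ||- ~(a /\ ~a): no world accessible from 3 forces a /\ ~a.

Yes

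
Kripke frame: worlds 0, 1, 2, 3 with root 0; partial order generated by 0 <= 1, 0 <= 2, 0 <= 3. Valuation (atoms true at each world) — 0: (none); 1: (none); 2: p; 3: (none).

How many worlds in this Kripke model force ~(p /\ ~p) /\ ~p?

0: does not force it — 0 ||-/- ~(p /\ ~p) /\ ~p since 0 fails ~p.
1: forces it.
2: does not force it.
3: forces it.
Worlds forcing the formula: {1, 3}.

2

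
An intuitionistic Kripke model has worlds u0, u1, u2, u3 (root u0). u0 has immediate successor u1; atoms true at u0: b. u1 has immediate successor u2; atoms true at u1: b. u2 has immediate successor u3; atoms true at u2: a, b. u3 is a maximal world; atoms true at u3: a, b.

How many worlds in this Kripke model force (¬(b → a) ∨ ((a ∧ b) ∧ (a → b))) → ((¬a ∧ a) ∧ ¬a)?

u0: does not force it — u0 ⊮ (¬(b → a) ∨ ((a ∧ b) ∧ (a → b))) → ((¬a ∧ a) ∧ ¬a): at the accessible world u2, u2 ⊩ ¬(b → a) ∨ ((a ∧ b) ∧ (a → b)) but u2 ⊮ (¬a ∧ a) ∧ ¬a.
u1: does not force it — u1 ⊮ (¬(b → a) ∨ ((a ∧ b) ∧ (a → b))) → ((¬a ∧ a) ∧ ¬a): at the accessible world u2, u2 ⊩ ¬(b → a) ∨ ((a ∧ b) ∧ (a → b)) but u2 ⊮ (¬a ∧ a) ∧ ¬a.
u2: does not force it.
u3: does not force it.
Worlds forcing the formula: { }.

0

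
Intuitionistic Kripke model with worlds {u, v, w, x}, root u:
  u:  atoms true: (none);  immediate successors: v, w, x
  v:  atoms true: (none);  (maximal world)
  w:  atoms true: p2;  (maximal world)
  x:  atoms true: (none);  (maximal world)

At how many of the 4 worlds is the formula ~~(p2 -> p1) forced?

2

u: does not force it — u ||-/- ~~(p2 -> p1) since w is accessible from u and w ||- ~(p2 -> p1).
v: forces it.
w: does not force it — w ||-/- ~~(p2 -> p1) since w is accessible from w and w ||- ~(p2 -> p1).
x: forces it.
Worlds forcing the formula: {v, x}.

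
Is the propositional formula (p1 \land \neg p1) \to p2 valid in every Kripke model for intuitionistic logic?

Yes

This is an instance of ex falso quodlibet, which is intuitionistically derivable.
No world can force both p1 and \neg p1, so the antecedent p1 \land \neg p1 is never forced and the implication holds vacuously at every world.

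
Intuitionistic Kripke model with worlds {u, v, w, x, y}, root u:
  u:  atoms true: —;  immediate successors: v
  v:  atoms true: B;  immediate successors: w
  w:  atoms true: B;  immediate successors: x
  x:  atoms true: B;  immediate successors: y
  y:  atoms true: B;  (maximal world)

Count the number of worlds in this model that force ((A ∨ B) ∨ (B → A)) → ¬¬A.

u: does not force it — u ⊮ ((A ∨ B) ∨ (B → A)) → ¬¬A: at the accessible world v, v ⊩ (A ∨ B) ∨ (B → A) but v ⊮ ¬¬A.
v: does not force it — v ⊮ ((A ∨ B) ∨ (B → A)) → ¬¬A: already at v itself, v ⊩ (A ∨ B) ∨ (B → A) but v ⊮ ¬¬A.
w: does not force it.
x: does not force it.
y: does not force it.
Worlds forcing the formula: { }.

0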